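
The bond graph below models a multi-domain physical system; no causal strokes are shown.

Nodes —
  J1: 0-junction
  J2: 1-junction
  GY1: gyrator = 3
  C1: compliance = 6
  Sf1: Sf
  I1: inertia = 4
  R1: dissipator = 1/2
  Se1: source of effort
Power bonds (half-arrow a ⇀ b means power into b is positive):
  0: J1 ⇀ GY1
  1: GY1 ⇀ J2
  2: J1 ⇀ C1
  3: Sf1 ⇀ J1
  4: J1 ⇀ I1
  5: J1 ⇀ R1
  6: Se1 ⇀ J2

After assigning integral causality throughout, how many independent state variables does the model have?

2  (C1, I1 all integral)

b3 →Sf1  (source Sf1 imposes f)
b6 →J2  (source Se1 imposes e)
b1 →GY1  (J2 needs exactly one f-in)
b0 →GY1  (GY1: gyrator matches bond 1)
b2 →J1  (prefer integral on C1)
b4 →I1  (common-e at J1 fixed by 2)
b5 →R1  (0-jn J1 has e-setter on 2)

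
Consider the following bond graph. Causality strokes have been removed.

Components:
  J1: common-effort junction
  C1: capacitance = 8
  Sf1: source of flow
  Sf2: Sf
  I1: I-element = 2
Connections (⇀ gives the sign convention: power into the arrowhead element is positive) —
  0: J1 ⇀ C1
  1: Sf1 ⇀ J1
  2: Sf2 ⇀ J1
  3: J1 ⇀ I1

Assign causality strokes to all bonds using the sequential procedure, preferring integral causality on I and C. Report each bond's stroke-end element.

#0 stroke→J1
#1 stroke→Sf1
#2 stroke→Sf2
#3 stroke→I1

#1 |Sf1  (Sf1: flow source, stroke at near end)
#2 |Sf2  (Sf2 (Sf) sets flow on bond)
#0 |J1  (C1 integral (e out))
#3 |I1  (J1 effort already set via bond 0)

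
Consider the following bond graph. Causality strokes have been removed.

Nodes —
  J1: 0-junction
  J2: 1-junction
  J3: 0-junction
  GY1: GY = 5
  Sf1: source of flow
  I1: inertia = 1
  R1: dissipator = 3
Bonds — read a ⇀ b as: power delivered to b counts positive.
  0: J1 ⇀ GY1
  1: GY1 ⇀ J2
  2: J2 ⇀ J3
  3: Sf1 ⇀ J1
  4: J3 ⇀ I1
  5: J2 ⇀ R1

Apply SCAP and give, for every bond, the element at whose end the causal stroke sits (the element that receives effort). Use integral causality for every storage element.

b0 →J1
b1 →J2
b2 →J3
b3 →Sf1
b4 →I1
b5 →J2

bond 3 stroke at Sf1  (source Sf1 imposes f)
bond 0 stroke at J1  (only one effort-in slot at J1)
bond 1 stroke at J2  (through GY1, causality inverts; strokes same side of GY1)
bond 4 stroke at I1  (I1 outputs flow p/I1)
bond 2 stroke at J3  (J3 needs exactly one e-in)
bond 5 stroke at J2  (J2: bond 2 brought flow, rest push out)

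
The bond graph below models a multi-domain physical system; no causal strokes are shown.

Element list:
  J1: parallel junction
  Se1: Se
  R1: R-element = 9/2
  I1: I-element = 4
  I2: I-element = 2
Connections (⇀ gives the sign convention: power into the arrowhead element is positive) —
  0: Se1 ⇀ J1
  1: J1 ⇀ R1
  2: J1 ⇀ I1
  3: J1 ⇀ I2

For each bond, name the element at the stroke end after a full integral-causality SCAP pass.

bond 0 stroke→J1
bond 1 stroke→R1
bond 2 stroke→I1
bond 3 stroke→I2

β0 |J1  (Se1: effort source, stroke at far end)
β1 |R1  (0-jn J1 has e-setter on 0)
β2 |I1  (J1 effort already set via bond 0)
β3 |I2  (J1 effort already set via bond 0)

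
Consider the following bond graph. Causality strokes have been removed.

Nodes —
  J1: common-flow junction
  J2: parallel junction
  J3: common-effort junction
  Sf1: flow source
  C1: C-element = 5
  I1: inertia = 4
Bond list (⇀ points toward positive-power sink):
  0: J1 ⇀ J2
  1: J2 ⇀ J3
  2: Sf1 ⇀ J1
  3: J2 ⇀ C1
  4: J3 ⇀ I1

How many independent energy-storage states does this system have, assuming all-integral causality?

b2 →Sf1  (Sf1 fixes flow; stroke at Sf1)
b0 →J1  (common-f at J1 fixed by 2)
b3 →J2  (C1 integral (e out))
b1 →J3  (common-e at J2 fixed by 3)
b4 →I1  (0-jn J3 has e-setter on 1)

2  (C1, I1 all integral)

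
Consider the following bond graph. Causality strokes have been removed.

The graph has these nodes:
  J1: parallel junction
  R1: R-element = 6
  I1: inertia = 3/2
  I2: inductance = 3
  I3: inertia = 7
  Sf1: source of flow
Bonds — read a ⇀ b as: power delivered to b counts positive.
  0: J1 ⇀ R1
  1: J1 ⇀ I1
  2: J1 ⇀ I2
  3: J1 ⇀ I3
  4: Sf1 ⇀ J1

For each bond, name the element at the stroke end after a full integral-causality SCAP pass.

#4 →Sf1  (Sf1 (Sf) sets flow on bond)
#1 →I1  (prefer integral on I1)
#2 →I2  (I2 outputs flow p/I2)
#3 →I3  (I3 outputs flow p/I3)
#0 →J1  (J1 needs exactly one e-in)

#0 stroke→J1
#1 stroke→I1
#2 stroke→I2
#3 stroke→I3
#4 stroke→Sf1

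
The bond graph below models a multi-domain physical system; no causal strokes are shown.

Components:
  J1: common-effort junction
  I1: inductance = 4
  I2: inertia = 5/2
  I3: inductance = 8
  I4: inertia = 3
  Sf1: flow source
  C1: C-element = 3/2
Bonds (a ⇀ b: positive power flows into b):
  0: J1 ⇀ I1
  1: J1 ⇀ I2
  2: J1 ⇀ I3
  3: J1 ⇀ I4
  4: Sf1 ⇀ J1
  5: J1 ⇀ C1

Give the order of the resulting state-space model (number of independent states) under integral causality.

5  (C1, I1, I2, I3, I4 all integral)

β4 stroke→Sf1  (source Sf1 imposes f)
β0 stroke→I1  (I1 integral (f out))
β1 stroke→I2  (prefer integral on I2)
β2 stroke→I3  (prefer integral on I3)
β3 stroke→I4  (prefer integral on I4)
β5 stroke→J1  (closing 0-jn rule on J1)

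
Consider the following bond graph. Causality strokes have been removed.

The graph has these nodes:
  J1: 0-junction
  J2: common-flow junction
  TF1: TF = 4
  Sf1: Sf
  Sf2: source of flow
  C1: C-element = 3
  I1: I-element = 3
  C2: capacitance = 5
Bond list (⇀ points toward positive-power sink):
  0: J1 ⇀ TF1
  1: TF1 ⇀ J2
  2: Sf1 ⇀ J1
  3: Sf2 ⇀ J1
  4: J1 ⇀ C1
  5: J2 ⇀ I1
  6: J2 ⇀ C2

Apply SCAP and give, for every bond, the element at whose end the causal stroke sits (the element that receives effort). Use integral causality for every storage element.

b0 |TF1
b1 |J2
b2 |Sf1
b3 |Sf2
b4 |J1
b5 |I1
b6 |J2

bond 2 stroke at Sf1  (Sf1 (Sf) sets flow on bond)
bond 3 stroke at Sf2  (Sf2 (Sf) sets flow on bond)
bond 4 stroke at J1  (C1 integral (e out))
bond 0 stroke at TF1  (common-e at J1 fixed by 4)
bond 1 stroke at J2  (TF1: transformer flips bond 0)
bond 5 stroke at I1  (prefer integral on I1)
bond 6 stroke at J2  (J2 flow already set via bond 5)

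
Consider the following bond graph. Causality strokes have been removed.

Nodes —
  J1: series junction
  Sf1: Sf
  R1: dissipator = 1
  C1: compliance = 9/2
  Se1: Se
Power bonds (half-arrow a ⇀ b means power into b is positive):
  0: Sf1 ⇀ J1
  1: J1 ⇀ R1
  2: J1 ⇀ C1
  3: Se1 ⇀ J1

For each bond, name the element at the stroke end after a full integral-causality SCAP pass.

β0 stroke→Sf1
β1 stroke→J1
β2 stroke→J1
β3 stroke→J1

β0 |Sf1  (Sf1: flow source, stroke at near end)
β3 |J1  (Se1: effort source, stroke at far end)
β1 |J1  (1-jn J1 has f-setter on 0)
β2 |J1  (common-f at J1 fixed by 0)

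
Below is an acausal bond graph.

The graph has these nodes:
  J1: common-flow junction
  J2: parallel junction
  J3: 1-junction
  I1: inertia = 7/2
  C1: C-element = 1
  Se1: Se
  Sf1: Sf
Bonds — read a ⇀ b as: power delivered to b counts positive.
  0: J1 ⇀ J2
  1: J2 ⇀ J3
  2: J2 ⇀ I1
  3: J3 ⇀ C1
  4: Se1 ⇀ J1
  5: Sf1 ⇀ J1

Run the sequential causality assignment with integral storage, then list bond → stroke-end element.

b0 →J1
b1 →J2
b2 →I1
b3 →J3
b4 →J1
b5 →Sf1

b4 stroke→J1  (Se1: effort source, stroke at far end)
b5 stroke→Sf1  (Sf1: flow source, stroke at near end)
b0 stroke→J1  (common-f at J1 fixed by 5)
b2 stroke→I1  (prefer integral on I1)
b1 stroke→J2  (closing 0-jn rule on J2)
b3 stroke→J3  (J3: bond 1 brought flow, rest push out)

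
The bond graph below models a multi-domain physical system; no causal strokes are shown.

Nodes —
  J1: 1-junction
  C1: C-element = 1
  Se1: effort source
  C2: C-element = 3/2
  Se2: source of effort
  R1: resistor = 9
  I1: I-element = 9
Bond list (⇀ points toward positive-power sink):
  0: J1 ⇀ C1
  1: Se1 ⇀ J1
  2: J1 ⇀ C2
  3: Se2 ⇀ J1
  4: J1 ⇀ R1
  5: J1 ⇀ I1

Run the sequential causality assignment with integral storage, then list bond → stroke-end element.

bond 0 stroke at J1
bond 1 stroke at J1
bond 2 stroke at J1
bond 3 stroke at J1
bond 4 stroke at J1
bond 5 stroke at I1

β1 →J1  (Se1: effort source, stroke at far end)
β3 →J1  (Se2 fixes effort; stroke away)
β0 →J1  (C1: C, integral causality)
β2 →J1  (C2 integral (e out))
β5 →I1  (prefer integral on I1)
β4 →J1  (J1 flow already set via bond 5)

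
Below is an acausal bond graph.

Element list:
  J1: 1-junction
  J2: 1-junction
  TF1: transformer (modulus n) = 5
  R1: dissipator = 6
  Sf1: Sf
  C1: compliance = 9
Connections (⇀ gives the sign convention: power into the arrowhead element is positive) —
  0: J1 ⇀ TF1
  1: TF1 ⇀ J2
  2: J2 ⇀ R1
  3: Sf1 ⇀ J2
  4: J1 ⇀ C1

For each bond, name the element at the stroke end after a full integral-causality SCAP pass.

#3 stroke→Sf1  (Sf1 (Sf) sets flow on bond)
#1 stroke→J2  (common-f at J2 fixed by 3)
#2 stroke→J2  (J2: bond 3 brought flow, rest push out)
#0 stroke→TF1  (TF1: transformer flips bond 1)
#4 stroke→J1  (J1 flow already set via bond 0)

bond 0 stroke at TF1
bond 1 stroke at J2
bond 2 stroke at J2
bond 3 stroke at Sf1
bond 4 stroke at J1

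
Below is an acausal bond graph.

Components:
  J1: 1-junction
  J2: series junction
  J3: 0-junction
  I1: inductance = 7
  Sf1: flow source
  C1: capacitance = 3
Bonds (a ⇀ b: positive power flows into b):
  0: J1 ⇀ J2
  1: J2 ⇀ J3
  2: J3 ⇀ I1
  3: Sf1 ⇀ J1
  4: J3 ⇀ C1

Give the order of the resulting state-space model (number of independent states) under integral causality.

#3 →Sf1  (source Sf1 imposes f)
#0 →J1  (common-f at J1 fixed by 3)
#1 →J2  (common-f at J2 fixed by 0)
#2 →I1  (I1: I, integral causality)
#4 →J3  (J3: last free bond brings effort in)

2  (C1, I1 all integral)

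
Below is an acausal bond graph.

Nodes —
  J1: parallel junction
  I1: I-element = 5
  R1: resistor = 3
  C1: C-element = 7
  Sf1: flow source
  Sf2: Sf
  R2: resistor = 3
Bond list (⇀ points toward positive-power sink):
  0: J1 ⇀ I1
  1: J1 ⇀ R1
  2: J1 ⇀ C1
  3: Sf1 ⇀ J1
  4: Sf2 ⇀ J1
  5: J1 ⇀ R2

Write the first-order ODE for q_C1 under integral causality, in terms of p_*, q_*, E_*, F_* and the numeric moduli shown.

dq_C1/dt = F_Sf1 + F_Sf2 - p_I1/5 - 2*q_C1/21

b3 stroke→Sf1  (Sf1: flow source, stroke at near end)
b4 stroke→Sf2  (Sf2 fixes flow; stroke at Sf2)
b0 stroke→I1  (I1 outputs flow p/I1)
b2 stroke→J1  (C1 integral (e out))
b1 stroke→R1  (common-e at J1 fixed by 2)
b5 stroke→R2  (0-jn J1 has e-setter on 2)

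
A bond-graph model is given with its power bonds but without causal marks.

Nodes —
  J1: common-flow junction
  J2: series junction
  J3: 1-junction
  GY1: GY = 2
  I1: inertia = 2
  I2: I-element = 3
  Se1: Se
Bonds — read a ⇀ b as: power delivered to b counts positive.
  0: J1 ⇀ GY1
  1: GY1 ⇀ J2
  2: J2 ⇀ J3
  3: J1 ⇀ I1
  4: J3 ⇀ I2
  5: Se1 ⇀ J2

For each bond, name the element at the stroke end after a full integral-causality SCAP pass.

β5 stroke→J2  (source Se1 imposes e)
β3 stroke→I1  (I1: I, integral causality)
β0 stroke→J1  (common-f at J1 fixed by 3)
β1 stroke→J2  (GY GY1: same side as bond 0)
β2 stroke→J3  (closing 1-jn rule on J2)
β4 stroke→I2  (J3 needs exactly one f-in)

bond 0 stroke at J1
bond 1 stroke at J2
bond 2 stroke at J3
bond 3 stroke at I1
bond 4 stroke at I2
bond 5 stroke at J2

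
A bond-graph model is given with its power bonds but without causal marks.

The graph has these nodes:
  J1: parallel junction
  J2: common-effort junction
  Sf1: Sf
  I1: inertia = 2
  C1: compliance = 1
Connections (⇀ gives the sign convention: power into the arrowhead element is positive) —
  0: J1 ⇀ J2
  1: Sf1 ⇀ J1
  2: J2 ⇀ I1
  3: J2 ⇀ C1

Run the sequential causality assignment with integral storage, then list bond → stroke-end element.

b0 stroke at J1
b1 stroke at Sf1
b2 stroke at I1
b3 stroke at J2

β1 stroke→Sf1  (Sf1: flow source, stroke at near end)
β0 stroke→J1  (J1: last free bond brings effort in)
β2 stroke→I1  (prefer integral on I1)
β3 stroke→J2  (only one effort-in slot at J2)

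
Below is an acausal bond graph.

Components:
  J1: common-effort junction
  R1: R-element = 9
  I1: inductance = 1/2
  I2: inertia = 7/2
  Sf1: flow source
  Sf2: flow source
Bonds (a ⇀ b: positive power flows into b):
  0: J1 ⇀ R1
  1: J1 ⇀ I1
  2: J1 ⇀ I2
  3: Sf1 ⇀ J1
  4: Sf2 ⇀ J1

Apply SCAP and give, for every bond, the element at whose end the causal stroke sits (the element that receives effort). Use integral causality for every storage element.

β3 →Sf1  (source Sf1 imposes f)
β4 →Sf2  (Sf2: flow source, stroke at near end)
β1 →I1  (I1: I, integral causality)
β2 →I2  (prefer integral on I2)
β0 →J1  (J1: last free bond brings effort in)

bond 0 |J1
bond 1 |I1
bond 2 |I2
bond 3 |Sf1
bond 4 |Sf2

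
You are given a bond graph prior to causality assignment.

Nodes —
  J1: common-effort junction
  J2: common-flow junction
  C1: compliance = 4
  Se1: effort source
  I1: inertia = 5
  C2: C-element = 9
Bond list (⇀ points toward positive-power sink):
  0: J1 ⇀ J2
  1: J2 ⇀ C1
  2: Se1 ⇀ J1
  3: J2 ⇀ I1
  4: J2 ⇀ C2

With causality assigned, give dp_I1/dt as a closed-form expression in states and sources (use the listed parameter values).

dp_I1/dt = E_Se1 - q_C1/4 - q_C2/9

#2 →J1  (Se1: effort source, stroke at far end)
#0 →J2  (J1: bond 2 brought effort, rest push out)
#1 →J2  (C1: C, integral causality)
#3 →I1  (I1: I, integral causality)
#4 →J2  (J2 flow already set via bond 3)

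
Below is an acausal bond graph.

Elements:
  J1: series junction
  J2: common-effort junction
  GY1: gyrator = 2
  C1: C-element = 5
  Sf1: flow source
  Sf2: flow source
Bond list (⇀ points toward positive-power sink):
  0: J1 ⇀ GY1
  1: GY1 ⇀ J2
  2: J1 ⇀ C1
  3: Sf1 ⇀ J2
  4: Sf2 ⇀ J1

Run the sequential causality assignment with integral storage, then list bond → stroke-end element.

b0 →J1
b1 →J2
b2 →J1
b3 →Sf1
b4 →Sf2

β3 →Sf1  (source Sf1 imposes f)
β4 →Sf2  (Sf2: flow source, stroke at near end)
β0 →J1  (1-jn J1 has f-setter on 4)
β2 →J1  (common-f at J1 fixed by 4)
β1 →J2  (J2: last free bond brings effort in)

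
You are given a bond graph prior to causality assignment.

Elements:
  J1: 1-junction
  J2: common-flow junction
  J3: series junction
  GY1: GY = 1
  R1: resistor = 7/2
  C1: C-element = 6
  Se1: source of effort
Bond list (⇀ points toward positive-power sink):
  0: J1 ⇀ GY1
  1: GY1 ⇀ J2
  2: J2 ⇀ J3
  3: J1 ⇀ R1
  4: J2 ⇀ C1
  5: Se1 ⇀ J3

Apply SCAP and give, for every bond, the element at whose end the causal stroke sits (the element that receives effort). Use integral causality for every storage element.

#5 |J3  (Se1 fixes effort; stroke away)
#2 |J2  (J3: last free bond brings flow in)
#4 |J2  (C1 integral (e out))
#1 |GY1  (closing 1-jn rule on J2)
#0 |GY1  (GY1 both-in/both-out from 1)
#3 |J1  (1-jn J1 has f-setter on 0)

bond 0 →GY1
bond 1 →GY1
bond 2 →J2
bond 3 →J1
bond 4 →J2
bond 5 →J3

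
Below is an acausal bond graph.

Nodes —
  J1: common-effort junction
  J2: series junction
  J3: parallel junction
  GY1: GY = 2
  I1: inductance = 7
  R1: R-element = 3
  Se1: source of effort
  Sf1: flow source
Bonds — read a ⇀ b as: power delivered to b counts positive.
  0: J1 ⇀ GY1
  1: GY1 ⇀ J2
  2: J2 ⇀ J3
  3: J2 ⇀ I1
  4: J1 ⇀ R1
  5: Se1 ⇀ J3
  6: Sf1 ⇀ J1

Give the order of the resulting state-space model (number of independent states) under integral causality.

β5 stroke at J3  (source Se1 imposes e)
β6 stroke at Sf1  (source Sf1 imposes f)
β2 stroke at J2  (0-jn J3 has e-setter on 5)
β3 stroke at I1  (I1 integral (f out))
β1 stroke at J2  (J2: bond 3 brought flow, rest push out)
β0 stroke at J1  (GY1: gyrator matches bond 1)
β4 stroke at R1  (J1: bond 0 brought effort, rest push out)

1  (I1 all integral)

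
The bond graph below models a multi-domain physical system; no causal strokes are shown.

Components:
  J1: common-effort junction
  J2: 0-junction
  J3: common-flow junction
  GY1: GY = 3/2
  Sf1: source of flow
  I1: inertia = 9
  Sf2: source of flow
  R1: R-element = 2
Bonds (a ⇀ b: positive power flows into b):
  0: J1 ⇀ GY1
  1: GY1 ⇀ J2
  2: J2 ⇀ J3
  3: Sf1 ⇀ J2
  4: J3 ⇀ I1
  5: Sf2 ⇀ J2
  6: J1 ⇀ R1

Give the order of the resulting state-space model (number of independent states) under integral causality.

1  (I1 all integral)

b3 →Sf1  (source Sf1 imposes f)
b5 →Sf2  (Sf2 (Sf) sets flow on bond)
b4 →I1  (I1 integral (f out))
b2 →J3  (J3: bond 4 brought flow, rest push out)
b1 →J2  (closing 0-jn rule on J2)
b0 →J1  (through GY1, causality inverts; strokes same side of GY1)
b6 →R1  (common-e at J1 fixed by 0)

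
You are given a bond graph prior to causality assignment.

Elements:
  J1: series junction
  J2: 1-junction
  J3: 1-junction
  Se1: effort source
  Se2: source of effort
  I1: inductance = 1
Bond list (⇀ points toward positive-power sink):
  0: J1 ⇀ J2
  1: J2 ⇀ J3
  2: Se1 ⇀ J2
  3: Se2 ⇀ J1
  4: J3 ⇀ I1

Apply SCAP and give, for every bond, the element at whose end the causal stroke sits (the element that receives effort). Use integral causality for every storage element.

b0 stroke→J2
b1 stroke→J3
b2 stroke→J2
b3 stroke→J1
b4 stroke→I1

b2 |J2  (source Se1 imposes e)
b3 |J1  (Se2 fixes effort; stroke away)
b0 |J2  (J1: last free bond brings flow in)
b1 |J3  (J2: last free bond brings flow in)
b4 |I1  (only one flow-in slot at J3)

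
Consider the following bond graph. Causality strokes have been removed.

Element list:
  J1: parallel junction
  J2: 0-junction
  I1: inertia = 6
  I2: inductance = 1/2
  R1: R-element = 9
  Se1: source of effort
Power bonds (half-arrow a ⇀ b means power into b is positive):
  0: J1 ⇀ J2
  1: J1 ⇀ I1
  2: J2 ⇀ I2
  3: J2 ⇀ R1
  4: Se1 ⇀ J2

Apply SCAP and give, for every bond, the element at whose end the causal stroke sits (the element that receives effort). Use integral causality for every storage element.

bond 0 →J1
bond 1 →I1
bond 2 →I2
bond 3 →R1
bond 4 →J2

bond 4 →J2  (Se1 (Se) sets effort on bond)
bond 0 →J1  (J2: bond 4 brought effort, rest push out)
bond 2 →I2  (0-jn J2 has e-setter on 4)
bond 3 →R1  (J2: bond 4 brought effort, rest push out)
bond 1 →I1  (common-e at J1 fixed by 0)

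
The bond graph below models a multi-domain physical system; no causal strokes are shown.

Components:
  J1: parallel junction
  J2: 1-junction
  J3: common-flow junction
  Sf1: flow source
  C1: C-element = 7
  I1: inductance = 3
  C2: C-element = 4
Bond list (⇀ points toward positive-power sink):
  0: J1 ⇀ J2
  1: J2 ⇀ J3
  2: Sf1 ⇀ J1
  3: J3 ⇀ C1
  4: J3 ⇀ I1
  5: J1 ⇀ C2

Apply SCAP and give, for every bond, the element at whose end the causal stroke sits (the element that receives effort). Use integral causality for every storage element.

b2 |Sf1  (source Sf1 imposes f)
b3 |J3  (prefer integral on C1)
b4 |I1  (I1: I, integral causality)
b1 |J3  (common-f at J3 fixed by 4)
b0 |J2  (common-f at J2 fixed by 1)
b5 |J1  (J1 needs exactly one e-in)

#0 stroke→J2
#1 stroke→J3
#2 stroke→Sf1
#3 stroke→J3
#4 stroke→I1
#5 stroke→J1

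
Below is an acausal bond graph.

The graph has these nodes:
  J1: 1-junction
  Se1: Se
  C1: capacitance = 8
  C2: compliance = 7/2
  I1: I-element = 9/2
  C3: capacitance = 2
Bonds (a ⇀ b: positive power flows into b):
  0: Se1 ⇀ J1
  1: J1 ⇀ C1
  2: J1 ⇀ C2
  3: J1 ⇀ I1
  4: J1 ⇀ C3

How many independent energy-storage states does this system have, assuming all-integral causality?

β0 |J1  (Se1: effort source, stroke at far end)
β1 |J1  (C1 outputs effort q/C1)
β2 |J1  (C2 outputs effort q/C2)
β3 |I1  (I1 outputs flow p/I1)
β4 |J1  (1-jn J1 has f-setter on 3)

4  (C1, C2, C3, I1 all integral)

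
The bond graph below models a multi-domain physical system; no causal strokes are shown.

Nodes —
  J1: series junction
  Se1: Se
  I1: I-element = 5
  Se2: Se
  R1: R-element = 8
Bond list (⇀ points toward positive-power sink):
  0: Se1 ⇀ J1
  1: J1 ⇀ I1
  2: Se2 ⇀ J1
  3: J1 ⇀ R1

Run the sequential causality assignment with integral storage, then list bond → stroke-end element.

β0 stroke at J1  (Se1: effort source, stroke at far end)
β2 stroke at J1  (Se2 (Se) sets effort on bond)
β1 stroke at I1  (prefer integral on I1)
β3 stroke at J1  (J1 flow already set via bond 1)

β0 stroke→J1
β1 stroke→I1
β2 stroke→J1
β3 stroke→J1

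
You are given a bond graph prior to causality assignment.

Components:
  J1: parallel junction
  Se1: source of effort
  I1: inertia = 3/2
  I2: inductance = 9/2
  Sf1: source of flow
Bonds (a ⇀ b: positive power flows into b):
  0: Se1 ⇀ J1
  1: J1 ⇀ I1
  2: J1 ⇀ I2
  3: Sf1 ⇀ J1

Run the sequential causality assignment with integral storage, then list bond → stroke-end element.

β0 |J1
β1 |I1
β2 |I2
β3 |Sf1

#0 stroke→J1  (Se1 fixes effort; stroke away)
#3 stroke→Sf1  (source Sf1 imposes f)
#1 stroke→I1  (J1 effort already set via bond 0)
#2 stroke→I2  (J1: bond 0 brought effort, rest push out)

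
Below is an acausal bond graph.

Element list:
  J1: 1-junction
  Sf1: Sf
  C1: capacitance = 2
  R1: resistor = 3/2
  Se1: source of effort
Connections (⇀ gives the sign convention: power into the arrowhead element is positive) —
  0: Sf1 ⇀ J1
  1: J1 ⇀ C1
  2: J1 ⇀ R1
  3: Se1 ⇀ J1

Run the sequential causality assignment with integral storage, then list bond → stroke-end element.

β0 |Sf1  (Sf1: flow source, stroke at near end)
β3 |J1  (source Se1 imposes e)
β1 |J1  (J1: bond 0 brought flow, rest push out)
β2 |J1  (1-jn J1 has f-setter on 0)

β0 stroke at Sf1
β1 stroke at J1
β2 stroke at J1
β3 stroke at J1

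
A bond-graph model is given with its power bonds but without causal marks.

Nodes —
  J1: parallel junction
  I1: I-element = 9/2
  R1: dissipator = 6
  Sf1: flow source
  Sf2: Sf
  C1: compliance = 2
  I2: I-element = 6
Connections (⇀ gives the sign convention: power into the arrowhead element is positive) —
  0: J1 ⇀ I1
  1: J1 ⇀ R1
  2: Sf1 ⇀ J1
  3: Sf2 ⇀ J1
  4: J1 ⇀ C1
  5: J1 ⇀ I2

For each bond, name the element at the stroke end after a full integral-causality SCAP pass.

β2 stroke at Sf1  (source Sf1 imposes f)
β3 stroke at Sf2  (Sf2 fixes flow; stroke at Sf2)
β0 stroke at I1  (I1: I, integral causality)
β4 stroke at J1  (C1 outputs effort q/C1)
β1 stroke at R1  (common-e at J1 fixed by 4)
β5 stroke at I2  (J1: bond 4 brought effort, rest push out)

b0 |I1
b1 |R1
b2 |Sf1
b3 |Sf2
b4 |J1
b5 |I2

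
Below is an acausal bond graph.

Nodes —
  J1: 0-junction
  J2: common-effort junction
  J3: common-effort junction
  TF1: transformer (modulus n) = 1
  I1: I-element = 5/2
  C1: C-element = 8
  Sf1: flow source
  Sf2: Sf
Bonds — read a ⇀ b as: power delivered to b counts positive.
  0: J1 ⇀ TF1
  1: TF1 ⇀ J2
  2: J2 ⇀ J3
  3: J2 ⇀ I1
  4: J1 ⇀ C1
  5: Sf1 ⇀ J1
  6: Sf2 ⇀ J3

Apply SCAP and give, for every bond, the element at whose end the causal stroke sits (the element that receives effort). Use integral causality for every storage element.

b5 stroke→Sf1  (source Sf1 imposes f)
b6 stroke→Sf2  (Sf2 (Sf) sets flow on bond)
b2 stroke→J3  (closing 0-jn rule on J3)
b3 stroke→I1  (I1 outputs flow p/I1)
b1 stroke→J2  (J2: last free bond brings effort in)
b0 stroke→TF1  (TF1: transformer flips bond 1)
b4 stroke→J1  (closing 0-jn rule on J1)

bond 0 →TF1
bond 1 →J2
bond 2 →J3
bond 3 →I1
bond 4 →J1
bond 5 →Sf1
bond 6 →Sf2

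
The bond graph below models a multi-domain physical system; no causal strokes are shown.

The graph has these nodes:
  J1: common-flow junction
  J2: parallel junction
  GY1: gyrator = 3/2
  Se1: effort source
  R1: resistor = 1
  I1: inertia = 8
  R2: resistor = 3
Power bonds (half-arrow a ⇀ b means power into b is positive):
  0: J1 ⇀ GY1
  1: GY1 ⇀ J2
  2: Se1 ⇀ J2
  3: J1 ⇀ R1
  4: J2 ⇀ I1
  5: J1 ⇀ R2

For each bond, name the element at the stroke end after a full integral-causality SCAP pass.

b2 →J2  (source Se1 imposes e)
b1 →GY1  (0-jn J2 has e-setter on 2)
b4 →I1  (J2: bond 2 brought effort, rest push out)
b0 →GY1  (GY1 both-in/both-out from 1)
b3 →J1  (J1 flow already set via bond 0)
b5 →J1  (J1: bond 0 brought flow, rest push out)

bond 0 →GY1
bond 1 →GY1
bond 2 →J2
bond 3 →J1
bond 4 →I1
bond 5 →J1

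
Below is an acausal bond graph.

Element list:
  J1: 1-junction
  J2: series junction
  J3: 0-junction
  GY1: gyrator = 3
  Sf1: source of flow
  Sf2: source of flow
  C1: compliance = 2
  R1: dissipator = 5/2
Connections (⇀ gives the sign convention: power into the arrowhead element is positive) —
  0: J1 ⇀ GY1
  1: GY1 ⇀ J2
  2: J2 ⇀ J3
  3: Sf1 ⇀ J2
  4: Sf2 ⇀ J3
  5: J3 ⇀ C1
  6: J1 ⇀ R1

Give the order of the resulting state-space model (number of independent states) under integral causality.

1  (C1 all integral)

bond 3 |Sf1  (Sf1: flow source, stroke at near end)
bond 4 |Sf2  (Sf2: flow source, stroke at near end)
bond 1 |J2  (1-jn J2 has f-setter on 3)
bond 2 |J2  (J2: bond 3 brought flow, rest push out)
bond 5 |J3  (J3 needs exactly one e-in)
bond 0 |J1  (GY1: gyrator matches bond 1)
bond 6 |R1  (only one flow-in slot at J1)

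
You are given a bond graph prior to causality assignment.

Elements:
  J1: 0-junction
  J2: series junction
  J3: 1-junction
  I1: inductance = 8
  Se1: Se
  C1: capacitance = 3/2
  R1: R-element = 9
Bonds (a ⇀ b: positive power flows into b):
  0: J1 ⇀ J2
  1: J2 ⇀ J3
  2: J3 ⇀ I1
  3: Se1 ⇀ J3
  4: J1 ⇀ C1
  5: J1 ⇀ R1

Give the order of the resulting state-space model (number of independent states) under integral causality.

2  (C1, I1 all integral)

#3 |J3  (source Se1 imposes e)
#2 |I1  (I1 integral (f out))
#1 |J3  (common-f at J3 fixed by 2)
#0 |J2  (1-jn J2 has f-setter on 1)
#4 |J1  (C1 outputs effort q/C1)
#5 |R1  (0-jn J1 has e-setter on 4)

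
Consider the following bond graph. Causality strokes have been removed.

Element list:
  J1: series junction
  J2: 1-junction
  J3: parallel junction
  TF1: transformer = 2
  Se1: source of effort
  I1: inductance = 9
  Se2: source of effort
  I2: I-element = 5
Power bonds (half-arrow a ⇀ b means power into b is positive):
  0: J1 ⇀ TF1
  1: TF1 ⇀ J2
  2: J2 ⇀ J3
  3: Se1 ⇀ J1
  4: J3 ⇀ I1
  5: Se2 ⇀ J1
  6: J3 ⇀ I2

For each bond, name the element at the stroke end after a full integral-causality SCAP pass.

b3 stroke→J1  (source Se1 imposes e)
b5 stroke→J1  (Se2 (Se) sets effort on bond)
b0 stroke→TF1  (only one flow-in slot at J1)
b1 stroke→J2  (through TF1, causality passes straight; one stroke at TF1)
b2 stroke→J3  (J2 needs exactly one f-in)
b4 stroke→I1  (J3 effort already set via bond 2)
b6 stroke→I2  (J3 effort already set via bond 2)

#0 |TF1
#1 |J2
#2 |J3
#3 |J1
#4 |I1
#5 |J1
#6 |I2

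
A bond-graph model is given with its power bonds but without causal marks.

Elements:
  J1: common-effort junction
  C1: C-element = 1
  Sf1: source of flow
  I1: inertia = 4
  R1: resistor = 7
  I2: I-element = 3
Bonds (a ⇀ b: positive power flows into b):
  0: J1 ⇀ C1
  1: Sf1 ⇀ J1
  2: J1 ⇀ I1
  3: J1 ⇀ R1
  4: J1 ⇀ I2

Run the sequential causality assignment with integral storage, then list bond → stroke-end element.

bond 1 stroke→Sf1  (Sf1: flow source, stroke at near end)
bond 0 stroke→J1  (C1: C, integral causality)
bond 2 stroke→I1  (common-e at J1 fixed by 0)
bond 3 stroke→R1  (J1 effort already set via bond 0)
bond 4 stroke→I2  (common-e at J1 fixed by 0)

#0 |J1
#1 |Sf1
#2 |I1
#3 |R1
#4 |I2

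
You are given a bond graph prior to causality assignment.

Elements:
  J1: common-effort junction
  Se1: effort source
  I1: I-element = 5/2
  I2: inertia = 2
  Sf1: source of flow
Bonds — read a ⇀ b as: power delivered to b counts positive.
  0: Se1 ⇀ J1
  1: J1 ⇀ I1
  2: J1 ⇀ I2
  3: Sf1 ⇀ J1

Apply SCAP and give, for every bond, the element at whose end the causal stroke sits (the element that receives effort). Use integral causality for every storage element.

β0 stroke→J1
β1 stroke→I1
β2 stroke→I2
β3 stroke→Sf1

β0 stroke→J1  (Se1 (Se) sets effort on bond)
β3 stroke→Sf1  (Sf1 (Sf) sets flow on bond)
β1 stroke→I1  (J1 effort already set via bond 0)
β2 stroke→I2  (J1: bond 0 brought effort, rest push out)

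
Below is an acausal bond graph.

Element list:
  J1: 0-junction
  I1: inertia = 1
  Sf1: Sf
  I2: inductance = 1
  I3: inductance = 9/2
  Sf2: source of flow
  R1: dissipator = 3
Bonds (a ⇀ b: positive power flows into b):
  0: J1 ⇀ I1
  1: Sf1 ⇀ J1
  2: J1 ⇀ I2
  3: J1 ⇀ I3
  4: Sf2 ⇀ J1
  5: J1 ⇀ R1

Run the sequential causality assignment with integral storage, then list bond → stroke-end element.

bond 0 stroke at I1
bond 1 stroke at Sf1
bond 2 stroke at I2
bond 3 stroke at I3
bond 4 stroke at Sf2
bond 5 stroke at J1

β1 stroke→Sf1  (Sf1 (Sf) sets flow on bond)
β4 stroke→Sf2  (Sf2 fixes flow; stroke at Sf2)
β0 stroke→I1  (prefer integral on I1)
β2 stroke→I2  (I2 outputs flow p/I2)
β3 stroke→I3  (I3 outputs flow p/I3)
β5 stroke→J1  (only one effort-in slot at J1)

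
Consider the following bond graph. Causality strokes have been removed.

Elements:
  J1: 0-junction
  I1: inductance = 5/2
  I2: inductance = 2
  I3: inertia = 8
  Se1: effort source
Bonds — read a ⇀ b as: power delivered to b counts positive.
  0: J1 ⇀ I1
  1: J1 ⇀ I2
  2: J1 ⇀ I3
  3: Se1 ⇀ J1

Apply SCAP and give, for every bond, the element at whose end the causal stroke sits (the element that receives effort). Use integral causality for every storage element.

#0 →I1
#1 →I2
#2 →I3
#3 →J1

bond 3 |J1  (Se1 (Se) sets effort on bond)
bond 0 |I1  (0-jn J1 has e-setter on 3)
bond 1 |I2  (0-jn J1 has e-setter on 3)
bond 2 |I3  (common-e at J1 fixed by 3)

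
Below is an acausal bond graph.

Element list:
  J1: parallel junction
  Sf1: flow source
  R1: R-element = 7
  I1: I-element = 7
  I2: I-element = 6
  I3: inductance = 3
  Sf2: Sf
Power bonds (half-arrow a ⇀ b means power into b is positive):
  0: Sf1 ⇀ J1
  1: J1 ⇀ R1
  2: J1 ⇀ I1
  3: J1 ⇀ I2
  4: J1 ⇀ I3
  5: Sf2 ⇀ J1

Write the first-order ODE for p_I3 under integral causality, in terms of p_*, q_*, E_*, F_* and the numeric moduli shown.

β0 stroke→Sf1  (Sf1 (Sf) sets flow on bond)
β5 stroke→Sf2  (Sf2 (Sf) sets flow on bond)
β2 stroke→I1  (I1: I, integral causality)
β3 stroke→I2  (I2 integral (f out))
β4 stroke→I3  (prefer integral on I3)
β1 stroke→J1  (closing 0-jn rule on J1)

dp_I3/dt = 7*F_Sf1 + 7*F_Sf2 - p_I1 - 7*p_I2/6 - 7*p_I3/3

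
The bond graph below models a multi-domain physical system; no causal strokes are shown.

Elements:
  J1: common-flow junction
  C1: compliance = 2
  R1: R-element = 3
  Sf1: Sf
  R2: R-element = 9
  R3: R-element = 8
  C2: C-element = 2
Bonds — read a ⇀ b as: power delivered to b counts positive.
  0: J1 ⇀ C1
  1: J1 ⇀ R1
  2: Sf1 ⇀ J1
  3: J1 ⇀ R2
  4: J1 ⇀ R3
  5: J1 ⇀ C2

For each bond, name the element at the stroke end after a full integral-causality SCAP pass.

β2 →Sf1  (Sf1: flow source, stroke at near end)
β0 →J1  (1-jn J1 has f-setter on 2)
β1 →J1  (common-f at J1 fixed by 2)
β3 →J1  (J1: bond 2 brought flow, rest push out)
β4 →J1  (J1: bond 2 brought flow, rest push out)
β5 →J1  (common-f at J1 fixed by 2)

b0 stroke→J1
b1 stroke→J1
b2 stroke→Sf1
b3 stroke→J1
b4 stroke→J1
b5 stroke→J1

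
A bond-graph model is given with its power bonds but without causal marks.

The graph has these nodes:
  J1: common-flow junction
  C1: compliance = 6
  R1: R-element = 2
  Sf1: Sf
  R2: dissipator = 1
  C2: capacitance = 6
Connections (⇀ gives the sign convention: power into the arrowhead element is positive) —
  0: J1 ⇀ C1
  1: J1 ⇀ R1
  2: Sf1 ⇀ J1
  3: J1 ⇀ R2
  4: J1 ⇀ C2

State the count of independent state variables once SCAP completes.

bond 2 stroke at Sf1  (Sf1 (Sf) sets flow on bond)
bond 0 stroke at J1  (1-jn J1 has f-setter on 2)
bond 1 stroke at J1  (J1 flow already set via bond 2)
bond 3 stroke at J1  (J1 flow already set via bond 2)
bond 4 stroke at J1  (1-jn J1 has f-setter on 2)

2  (C1, C2 all integral)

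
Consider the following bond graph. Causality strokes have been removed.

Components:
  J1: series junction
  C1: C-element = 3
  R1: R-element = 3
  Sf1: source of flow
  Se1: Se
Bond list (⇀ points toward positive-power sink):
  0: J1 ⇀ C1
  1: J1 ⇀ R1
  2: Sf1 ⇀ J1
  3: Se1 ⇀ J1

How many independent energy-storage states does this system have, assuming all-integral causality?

1  (C1 all integral)

bond 2 stroke at Sf1  (Sf1: flow source, stroke at near end)
bond 3 stroke at J1  (Se1 fixes effort; stroke away)
bond 0 stroke at J1  (J1: bond 2 brought flow, rest push out)
bond 1 stroke at J1  (J1: bond 2 brought flow, rest push out)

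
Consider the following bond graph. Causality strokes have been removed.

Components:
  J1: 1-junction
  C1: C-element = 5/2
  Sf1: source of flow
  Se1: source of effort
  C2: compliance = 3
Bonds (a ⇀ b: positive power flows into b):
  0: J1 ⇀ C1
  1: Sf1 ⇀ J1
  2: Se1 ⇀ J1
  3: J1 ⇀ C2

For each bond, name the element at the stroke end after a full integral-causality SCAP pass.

#1 |Sf1  (Sf1 fixes flow; stroke at Sf1)
#2 |J1  (Se1 fixes effort; stroke away)
#0 |J1  (common-f at J1 fixed by 1)
#3 |J1  (common-f at J1 fixed by 1)

β0 |J1
β1 |Sf1
β2 |J1
β3 |J1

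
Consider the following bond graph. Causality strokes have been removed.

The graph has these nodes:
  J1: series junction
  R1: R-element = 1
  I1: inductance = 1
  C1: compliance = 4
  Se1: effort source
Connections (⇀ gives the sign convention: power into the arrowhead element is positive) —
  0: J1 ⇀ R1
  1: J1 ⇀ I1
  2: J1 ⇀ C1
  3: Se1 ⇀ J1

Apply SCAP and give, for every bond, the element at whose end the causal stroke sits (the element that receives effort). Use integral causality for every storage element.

bond 0 →J1
bond 1 →I1
bond 2 →J1
bond 3 →J1

β3 →J1  (Se1: effort source, stroke at far end)
β1 →I1  (I1 integral (f out))
β0 →J1  (J1: bond 1 brought flow, rest push out)
β2 →J1  (J1 flow already set via bond 1)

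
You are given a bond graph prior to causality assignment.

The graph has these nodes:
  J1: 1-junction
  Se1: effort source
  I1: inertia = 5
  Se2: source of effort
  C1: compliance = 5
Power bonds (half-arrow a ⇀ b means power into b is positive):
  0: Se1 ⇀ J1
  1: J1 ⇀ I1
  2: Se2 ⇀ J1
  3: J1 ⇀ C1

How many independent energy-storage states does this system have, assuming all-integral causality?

2  (C1, I1 all integral)

β0 →J1  (Se1 fixes effort; stroke away)
β2 →J1  (Se2: effort source, stroke at far end)
β1 →I1  (I1 outputs flow p/I1)
β3 →J1  (J1: bond 1 brought flow, rest push out)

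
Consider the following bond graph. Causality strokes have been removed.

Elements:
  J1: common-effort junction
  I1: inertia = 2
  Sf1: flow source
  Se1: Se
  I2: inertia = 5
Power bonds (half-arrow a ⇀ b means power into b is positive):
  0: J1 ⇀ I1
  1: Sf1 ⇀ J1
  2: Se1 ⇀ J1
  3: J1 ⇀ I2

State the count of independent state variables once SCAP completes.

b1 stroke at Sf1  (Sf1 (Sf) sets flow on bond)
b2 stroke at J1  (Se1: effort source, stroke at far end)
b0 stroke at I1  (0-jn J1 has e-setter on 2)
b3 stroke at I2  (J1 effort already set via bond 2)

2  (I1, I2 all integral)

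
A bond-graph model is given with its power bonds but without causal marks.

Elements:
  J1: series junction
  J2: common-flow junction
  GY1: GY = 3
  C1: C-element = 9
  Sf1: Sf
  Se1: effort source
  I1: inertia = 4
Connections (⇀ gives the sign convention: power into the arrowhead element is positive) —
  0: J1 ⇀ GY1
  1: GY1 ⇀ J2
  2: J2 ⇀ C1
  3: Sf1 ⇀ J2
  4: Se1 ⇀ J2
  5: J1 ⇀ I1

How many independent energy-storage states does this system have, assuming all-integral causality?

β3 stroke→Sf1  (source Sf1 imposes f)
β4 stroke→J2  (Se1 fixes effort; stroke away)
β1 stroke→J2  (1-jn J2 has f-setter on 3)
β2 stroke→J2  (common-f at J2 fixed by 3)
β0 stroke→J1  (GY GY1: same side as bond 1)
β5 stroke→I1  (closing 1-jn rule on J1)

2  (C1, I1 all integral)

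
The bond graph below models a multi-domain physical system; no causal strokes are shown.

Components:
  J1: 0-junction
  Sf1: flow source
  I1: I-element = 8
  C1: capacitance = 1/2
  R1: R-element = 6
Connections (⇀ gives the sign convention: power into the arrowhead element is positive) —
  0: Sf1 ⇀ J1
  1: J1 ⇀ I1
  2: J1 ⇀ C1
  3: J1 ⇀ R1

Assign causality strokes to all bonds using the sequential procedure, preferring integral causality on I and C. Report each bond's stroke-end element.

b0 stroke→Sf1  (Sf1 (Sf) sets flow on bond)
b1 stroke→I1  (I1 integral (f out))
b2 stroke→J1  (C1: C, integral causality)
b3 stroke→R1  (0-jn J1 has e-setter on 2)

β0 stroke→Sf1
β1 stroke→I1
β2 stroke→J1
β3 stroke→R1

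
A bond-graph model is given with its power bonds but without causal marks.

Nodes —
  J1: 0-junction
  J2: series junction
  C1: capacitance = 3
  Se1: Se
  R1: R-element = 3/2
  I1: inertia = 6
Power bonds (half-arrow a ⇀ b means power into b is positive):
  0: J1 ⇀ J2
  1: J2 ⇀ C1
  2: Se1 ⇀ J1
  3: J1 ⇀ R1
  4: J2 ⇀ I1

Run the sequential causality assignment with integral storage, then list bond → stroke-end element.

b2 |J1  (source Se1 imposes e)
b0 |J2  (0-jn J1 has e-setter on 2)
b3 |R1  (0-jn J1 has e-setter on 2)
b1 |J2  (C1: C, integral causality)
b4 |I1  (closing 1-jn rule on J2)

β0 stroke→J2
β1 stroke→J2
β2 stroke→J1
β3 stroke→R1
β4 stroke→I1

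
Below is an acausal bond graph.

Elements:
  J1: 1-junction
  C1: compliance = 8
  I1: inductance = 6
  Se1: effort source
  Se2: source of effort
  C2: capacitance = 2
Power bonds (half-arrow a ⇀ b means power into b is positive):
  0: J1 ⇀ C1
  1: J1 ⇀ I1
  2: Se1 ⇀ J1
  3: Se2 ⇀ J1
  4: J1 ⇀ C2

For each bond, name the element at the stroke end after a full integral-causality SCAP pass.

#0 |J1
#1 |I1
#2 |J1
#3 |J1
#4 |J1

#2 →J1  (Se1: effort source, stroke at far end)
#3 →J1  (source Se2 imposes e)
#0 →J1  (C1 integral (e out))
#1 →I1  (I1 outputs flow p/I1)
#4 →J1  (1-jn J1 has f-setter on 1)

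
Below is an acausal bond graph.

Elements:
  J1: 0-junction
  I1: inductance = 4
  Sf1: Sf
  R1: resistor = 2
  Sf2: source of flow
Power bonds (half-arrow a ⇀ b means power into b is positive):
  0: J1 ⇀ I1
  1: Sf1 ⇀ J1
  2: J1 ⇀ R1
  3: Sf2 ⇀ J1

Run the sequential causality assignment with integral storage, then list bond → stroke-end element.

bond 1 |Sf1  (Sf1: flow source, stroke at near end)
bond 3 |Sf2  (Sf2: flow source, stroke at near end)
bond 0 |I1  (prefer integral on I1)
bond 2 |J1  (only one effort-in slot at J1)

b0 →I1
b1 →Sf1
b2 →J1
b3 →Sf2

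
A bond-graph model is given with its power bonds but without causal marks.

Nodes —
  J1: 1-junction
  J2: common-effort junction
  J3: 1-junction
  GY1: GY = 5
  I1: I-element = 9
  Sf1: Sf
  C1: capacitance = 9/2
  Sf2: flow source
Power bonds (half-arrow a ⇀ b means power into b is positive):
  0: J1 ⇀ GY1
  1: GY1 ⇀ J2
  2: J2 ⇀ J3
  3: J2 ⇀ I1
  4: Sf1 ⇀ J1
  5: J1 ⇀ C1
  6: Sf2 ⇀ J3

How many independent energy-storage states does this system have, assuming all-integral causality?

b4 stroke at Sf1  (Sf1 (Sf) sets flow on bond)
b6 stroke at Sf2  (Sf2 (Sf) sets flow on bond)
b0 stroke at J1  (common-f at J1 fixed by 4)
b5 stroke at J1  (common-f at J1 fixed by 4)
b2 stroke at J3  (1-jn J3 has f-setter on 6)
b1 stroke at J2  (through GY1, causality inverts; strokes same side of GY1)
b3 stroke at I1  (common-e at J2 fixed by 1)

2  (C1, I1 all integral)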